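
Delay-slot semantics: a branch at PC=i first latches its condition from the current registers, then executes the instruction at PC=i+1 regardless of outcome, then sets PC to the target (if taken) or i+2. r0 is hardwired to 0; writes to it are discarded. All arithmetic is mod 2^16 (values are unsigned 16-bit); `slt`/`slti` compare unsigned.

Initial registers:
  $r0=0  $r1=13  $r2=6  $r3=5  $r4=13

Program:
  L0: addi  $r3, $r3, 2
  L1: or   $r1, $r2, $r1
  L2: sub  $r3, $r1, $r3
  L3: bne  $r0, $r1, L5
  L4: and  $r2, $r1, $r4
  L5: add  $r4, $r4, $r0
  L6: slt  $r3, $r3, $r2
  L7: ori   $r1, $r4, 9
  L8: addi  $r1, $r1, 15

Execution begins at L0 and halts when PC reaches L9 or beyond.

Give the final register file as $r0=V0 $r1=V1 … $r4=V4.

$r0=0 $r1=28 $r2=13 $r3=1 $r4=13

  step pc=0: addi  $r3, $r3, 2  regs=(0,13,6,7,13)
  step pc=1: or   $r1, $r2, $r1  regs=(0,15,6,7,13)
  step pc=2: sub  $r3, $r1, $r3  regs=(0,15,6,8,13)
  step pc=3: bne  $r0, $r1, L5  cond=T  regs=(0,15,6,8,13)
  step pc=4: and  $r2, $r1, $r4  regs=(0,15,13,8,13)
  step pc=5: add  $r4, $r4, $r0  regs=(0,15,13,8,13)
  step pc=6: slt  $r3, $r3, $r2  regs=(0,15,13,1,13)
  step pc=7: ori   $r1, $r4, 9  regs=(0,13,13,1,13)
  step pc=8: addi  $r1, $r1, 15  regs=(0,28,13,1,13)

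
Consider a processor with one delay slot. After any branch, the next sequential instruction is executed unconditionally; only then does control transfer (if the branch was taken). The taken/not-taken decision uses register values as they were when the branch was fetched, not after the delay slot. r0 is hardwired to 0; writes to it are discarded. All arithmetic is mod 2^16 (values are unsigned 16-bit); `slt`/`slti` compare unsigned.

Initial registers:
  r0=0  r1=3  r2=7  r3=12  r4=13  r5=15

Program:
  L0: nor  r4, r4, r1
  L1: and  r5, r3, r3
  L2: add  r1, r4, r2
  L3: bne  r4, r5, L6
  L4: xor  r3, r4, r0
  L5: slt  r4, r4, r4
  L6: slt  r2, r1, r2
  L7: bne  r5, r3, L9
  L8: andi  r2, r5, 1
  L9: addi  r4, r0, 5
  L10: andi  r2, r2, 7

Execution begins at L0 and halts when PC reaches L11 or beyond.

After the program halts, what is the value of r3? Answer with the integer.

PC=0  nor  r4, r4, r1        | r0=0 r1=3 r2=7 r3=12 r4=65520 r5=15
PC=1  and  r5, r3, r3        | r0=0 r1=3 r2=7 r3=12 r4=65520 r5=12
PC=2  add  r1, r4, r2        | r0=0 r1=65527 r2=7 r3=12 r4=65520 r5=12
PC=3  bne  r4, r5, L6        | r0=0 r1=65527 r2=7 r3=12 r4=65520 r5=12  [TAKEN]
PC=4  xor  r3, r4, r0        | r0=0 r1=65527 r2=7 r3=65520 r4=65520 r5=12
PC=6  slt  r2, r1, r2        | r0=0 r1=65527 r2=0 r3=65520 r4=65520 r5=12
PC=7  bne  r5, r3, L9        | r0=0 r1=65527 r2=0 r3=65520 r4=65520 r5=12  [TAKEN]
PC=8  andi  r2, r5, 1        | r0=0 r1=65527 r2=0 r3=65520 r4=65520 r5=12
PC=9  addi  r4, r0, 5        | r0=0 r1=65527 r2=0 r3=65520 r4=5 r5=12
PC=10 andi  r2, r2, 7        | r0=0 r1=65527 r2=0 r3=65520 r4=5 r5=12

65520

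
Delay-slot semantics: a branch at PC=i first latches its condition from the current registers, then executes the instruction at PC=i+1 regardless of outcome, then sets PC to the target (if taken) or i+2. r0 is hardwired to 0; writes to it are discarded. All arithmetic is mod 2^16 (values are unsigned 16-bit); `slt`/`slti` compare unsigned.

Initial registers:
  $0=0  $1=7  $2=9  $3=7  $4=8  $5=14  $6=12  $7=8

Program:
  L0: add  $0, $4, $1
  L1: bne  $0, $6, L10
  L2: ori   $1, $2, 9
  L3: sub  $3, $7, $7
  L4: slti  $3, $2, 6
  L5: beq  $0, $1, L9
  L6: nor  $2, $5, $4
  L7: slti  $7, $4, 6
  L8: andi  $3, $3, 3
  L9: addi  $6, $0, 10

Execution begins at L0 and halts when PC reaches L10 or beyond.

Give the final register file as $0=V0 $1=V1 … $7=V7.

#0 add  $0, $4, $1 ; 0/7/9/7/8/14/12/8
#1 bne  $0, $6, L10 ; 0/7/9/7/8/14/12/8 ; →target
#2 ori   $1, $2, 9 ; 0/9/9/7/8/14/12/8

$0=0 $1=9 $2=9 $3=7 $4=8 $5=14 $6=12 $7=8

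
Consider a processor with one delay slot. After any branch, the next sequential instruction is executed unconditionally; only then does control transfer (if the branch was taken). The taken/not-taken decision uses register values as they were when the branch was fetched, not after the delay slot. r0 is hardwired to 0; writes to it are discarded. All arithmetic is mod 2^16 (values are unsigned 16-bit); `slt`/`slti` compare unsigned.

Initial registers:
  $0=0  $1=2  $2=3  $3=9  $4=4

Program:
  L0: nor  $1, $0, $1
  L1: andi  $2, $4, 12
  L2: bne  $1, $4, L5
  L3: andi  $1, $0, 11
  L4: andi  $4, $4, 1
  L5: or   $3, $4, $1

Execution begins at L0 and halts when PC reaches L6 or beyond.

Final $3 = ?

[0] nor  $1, $0, $1  →  {$0:0, $1:65533, $2:3, $3:9, $4:4}
[1] andi  $2, $4, 12  →  {$0:0, $1:65533, $2:4, $3:9, $4:4}
[2] bne  $1, $4, L5  →  {$0:0, $1:65533, $2:4, $3:9, $4:4}  ⟨branch taken⟩
[3] andi  $1, $0, 11  →  {$0:0, $1:0, $2:4, $3:9, $4:4}
[5] or   $3, $4, $1  →  {$0:0, $1:0, $2:4, $3:4, $4:4}

4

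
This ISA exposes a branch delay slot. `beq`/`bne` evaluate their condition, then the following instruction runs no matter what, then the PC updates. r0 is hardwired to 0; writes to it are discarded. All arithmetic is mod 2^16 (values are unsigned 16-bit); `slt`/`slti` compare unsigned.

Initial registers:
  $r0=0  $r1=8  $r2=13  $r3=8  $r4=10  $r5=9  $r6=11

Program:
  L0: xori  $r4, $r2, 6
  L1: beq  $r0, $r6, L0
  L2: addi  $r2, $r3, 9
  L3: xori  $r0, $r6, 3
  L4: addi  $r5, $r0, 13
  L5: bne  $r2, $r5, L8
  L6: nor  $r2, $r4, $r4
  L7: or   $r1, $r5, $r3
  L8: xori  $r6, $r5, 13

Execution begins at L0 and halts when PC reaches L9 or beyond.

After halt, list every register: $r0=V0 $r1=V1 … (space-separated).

$r0=0 $r1=8 $r2=65524 $r3=8 $r4=11 $r5=13 $r6=0

[0] xori  $r4, $r2, 6  →  {$r0:0, $r1:8, $r2:13, $r3:8, $r4:11, $r5:9, $r6:11}
[1] beq  $r0, $r6, L0  →  {$r0:0, $r1:8, $r2:13, $r3:8, $r4:11, $r5:9, $r6:11}  ⟨branch fallthrough⟩
[2] addi  $r2, $r3, 9  →  {$r0:0, $r1:8, $r2:17, $r3:8, $r4:11, $r5:9, $r6:11}
[3] xori  $r0, $r6, 3  →  {$r0:0, $r1:8, $r2:17, $r3:8, $r4:11, $r5:9, $r6:11}
[4] addi  $r5, $r0, 13  →  {$r0:0, $r1:8, $r2:17, $r3:8, $r4:11, $r5:13, $r6:11}
[5] bne  $r2, $r5, L8  →  {$r0:0, $r1:8, $r2:17, $r3:8, $r4:11, $r5:13, $r6:11}  ⟨branch taken⟩
[6] nor  $r2, $r4, $r4  →  {$r0:0, $r1:8, $r2:65524, $r3:8, $r4:11, $r5:13, $r6:11}
[8] xori  $r6, $r5, 13  →  {$r0:0, $r1:8, $r2:65524, $r3:8, $r4:11, $r5:13, $r6:0}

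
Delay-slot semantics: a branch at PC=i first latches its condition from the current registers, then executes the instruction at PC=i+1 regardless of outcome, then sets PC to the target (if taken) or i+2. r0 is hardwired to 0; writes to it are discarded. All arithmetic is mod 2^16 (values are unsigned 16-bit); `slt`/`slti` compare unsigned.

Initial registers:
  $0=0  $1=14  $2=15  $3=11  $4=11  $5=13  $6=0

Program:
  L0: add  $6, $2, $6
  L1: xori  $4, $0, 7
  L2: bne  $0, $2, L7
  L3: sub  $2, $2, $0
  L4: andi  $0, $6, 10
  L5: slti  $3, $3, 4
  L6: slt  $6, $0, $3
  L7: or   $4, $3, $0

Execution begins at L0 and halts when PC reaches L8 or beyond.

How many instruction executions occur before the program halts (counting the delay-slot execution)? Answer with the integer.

5

  step pc=0: add  $6, $2, $6  regs=(0,14,15,11,11,13,15)
  step pc=1: xori  $4, $0, 7  regs=(0,14,15,11,7,13,15)
  step pc=2: bne  $0, $2, L7  cond=T  regs=(0,14,15,11,7,13,15)
  step pc=3: sub  $2, $2, $0  regs=(0,14,15,11,7,13,15)
  step pc=7: or   $4, $3, $0  regs=(0,14,15,11,11,13,15)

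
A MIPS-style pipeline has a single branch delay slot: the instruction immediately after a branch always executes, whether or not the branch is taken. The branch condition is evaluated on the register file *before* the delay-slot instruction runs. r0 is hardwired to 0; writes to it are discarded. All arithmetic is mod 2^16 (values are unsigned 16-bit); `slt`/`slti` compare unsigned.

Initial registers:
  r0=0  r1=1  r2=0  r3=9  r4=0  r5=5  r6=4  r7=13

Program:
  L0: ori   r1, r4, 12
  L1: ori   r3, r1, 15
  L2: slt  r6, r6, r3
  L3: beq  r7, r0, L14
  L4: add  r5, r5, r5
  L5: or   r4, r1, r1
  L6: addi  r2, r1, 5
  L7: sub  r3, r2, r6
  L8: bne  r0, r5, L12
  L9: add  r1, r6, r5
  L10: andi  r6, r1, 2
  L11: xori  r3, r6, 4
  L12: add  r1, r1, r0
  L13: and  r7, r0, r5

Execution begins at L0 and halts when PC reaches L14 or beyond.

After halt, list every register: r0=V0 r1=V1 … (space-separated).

PC=0  ori   r1, r4, 12       | r0=0 r1=12 r2=0 r3=9 r4=0 r5=5 r6=4 r7=13
PC=1  ori   r3, r1, 15       | r0=0 r1=12 r2=0 r3=15 r4=0 r5=5 r6=4 r7=13
PC=2  slt  r6, r6, r3        | r0=0 r1=12 r2=0 r3=15 r4=0 r5=5 r6=1 r7=13
PC=3  beq  r7, r0, L14       | r0=0 r1=12 r2=0 r3=15 r4=0 r5=5 r6=1 r7=13  [not taken]
PC=4  add  r5, r5, r5        | r0=0 r1=12 r2=0 r3=15 r4=0 r5=10 r6=1 r7=13
PC=5  or   r4, r1, r1        | r0=0 r1=12 r2=0 r3=15 r4=12 r5=10 r6=1 r7=13
PC=6  addi  r2, r1, 5        | r0=0 r1=12 r2=17 r3=15 r4=12 r5=10 r6=1 r7=13
PC=7  sub  r3, r2, r6        | r0=0 r1=12 r2=17 r3=16 r4=12 r5=10 r6=1 r7=13
PC=8  bne  r0, r5, L12       | r0=0 r1=12 r2=17 r3=16 r4=12 r5=10 r6=1 r7=13  [TAKEN]
PC=9  add  r1, r6, r5        | r0=0 r1=11 r2=17 r3=16 r4=12 r5=10 r6=1 r7=13
PC=12 add  r1, r1, r0        | r0=0 r1=11 r2=17 r3=16 r4=12 r5=10 r6=1 r7=13
PC=13 and  r7, r0, r5        | r0=0 r1=11 r2=17 r3=16 r4=12 r5=10 r6=1 r7=0

r0=0 r1=11 r2=17 r3=16 r4=12 r5=10 r6=1 r7=0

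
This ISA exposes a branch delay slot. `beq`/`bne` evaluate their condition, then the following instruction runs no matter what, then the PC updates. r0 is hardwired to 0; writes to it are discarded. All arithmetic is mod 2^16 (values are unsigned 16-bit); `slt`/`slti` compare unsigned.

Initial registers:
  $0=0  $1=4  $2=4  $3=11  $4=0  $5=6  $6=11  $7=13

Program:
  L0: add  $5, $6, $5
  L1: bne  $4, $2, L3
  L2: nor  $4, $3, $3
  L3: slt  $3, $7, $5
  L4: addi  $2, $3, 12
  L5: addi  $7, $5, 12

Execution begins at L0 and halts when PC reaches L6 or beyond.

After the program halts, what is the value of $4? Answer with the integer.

  step pc=0: add  $5, $6, $5  regs=(0,4,4,11,0,17,11,13)
  step pc=1: bne  $4, $2, L3  cond=T  regs=(0,4,4,11,0,17,11,13)
  step pc=2: nor  $4, $3, $3  regs=(0,4,4,11,65524,17,11,13)
  step pc=3: slt  $3, $7, $5  regs=(0,4,4,1,65524,17,11,13)
  step pc=4: addi  $2, $3, 12  regs=(0,4,13,1,65524,17,11,13)
  step pc=5: addi  $7, $5, 12  regs=(0,4,13,1,65524,17,11,29)

65524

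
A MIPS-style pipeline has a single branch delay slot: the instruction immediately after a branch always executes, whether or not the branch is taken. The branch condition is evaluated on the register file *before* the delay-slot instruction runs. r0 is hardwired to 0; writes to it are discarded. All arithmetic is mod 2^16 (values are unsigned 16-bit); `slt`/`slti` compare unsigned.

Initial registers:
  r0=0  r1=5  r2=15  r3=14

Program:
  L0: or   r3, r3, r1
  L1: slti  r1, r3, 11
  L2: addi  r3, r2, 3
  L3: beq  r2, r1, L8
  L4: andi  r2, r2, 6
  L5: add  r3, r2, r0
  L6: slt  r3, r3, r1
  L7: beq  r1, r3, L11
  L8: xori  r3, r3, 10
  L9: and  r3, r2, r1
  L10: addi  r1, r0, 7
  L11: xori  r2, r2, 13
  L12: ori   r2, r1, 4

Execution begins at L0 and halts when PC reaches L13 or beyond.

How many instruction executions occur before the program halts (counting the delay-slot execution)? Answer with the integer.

[0] or   r3, r3, r1  →  {r0:0, r1:5, r2:15, r3:15}
[1] slti  r1, r3, 11  →  {r0:0, r1:0, r2:15, r3:15}
[2] addi  r3, r2, 3  →  {r0:0, r1:0, r2:15, r3:18}
[3] beq  r2, r1, L8  →  {r0:0, r1:0, r2:15, r3:18}  ⟨branch fallthrough⟩
[4] andi  r2, r2, 6  →  {r0:0, r1:0, r2:6, r3:18}
[5] add  r3, r2, r0  →  {r0:0, r1:0, r2:6, r3:6}
[6] slt  r3, r3, r1  →  {r0:0, r1:0, r2:6, r3:0}
[7] beq  r1, r3, L11  →  {r0:0, r1:0, r2:6, r3:0}  ⟨branch taken⟩
[8] xori  r3, r3, 10  →  {r0:0, r1:0, r2:6, r3:10}
[11] xori  r2, r2, 13  →  {r0:0, r1:0, r2:11, r3:10}
[12] ori   r2, r1, 4  →  {r0:0, r1:0, r2:4, r3:10}

11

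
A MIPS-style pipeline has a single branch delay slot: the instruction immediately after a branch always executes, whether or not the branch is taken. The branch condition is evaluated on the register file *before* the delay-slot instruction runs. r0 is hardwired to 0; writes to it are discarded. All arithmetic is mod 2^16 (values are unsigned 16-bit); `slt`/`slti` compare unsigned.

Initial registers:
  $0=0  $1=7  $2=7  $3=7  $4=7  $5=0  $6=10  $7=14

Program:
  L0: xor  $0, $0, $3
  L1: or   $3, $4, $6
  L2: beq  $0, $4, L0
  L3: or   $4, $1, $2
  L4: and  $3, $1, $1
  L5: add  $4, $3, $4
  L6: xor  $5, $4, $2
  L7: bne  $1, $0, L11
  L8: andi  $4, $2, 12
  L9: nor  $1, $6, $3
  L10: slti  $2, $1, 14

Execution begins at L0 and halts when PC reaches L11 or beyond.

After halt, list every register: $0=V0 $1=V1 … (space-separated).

#0 xor  $0, $0, $3 ; 0/7/7/7/7/0/10/14
#1 or   $3, $4, $6 ; 0/7/7/15/7/0/10/14
#2 beq  $0, $4, L0 ; 0/7/7/15/7/0/10/14 ; →fallthru
#3 or   $4, $1, $2 ; 0/7/7/15/7/0/10/14
#4 and  $3, $1, $1 ; 0/7/7/7/7/0/10/14
#5 add  $4, $3, $4 ; 0/7/7/7/14/0/10/14
#6 xor  $5, $4, $2 ; 0/7/7/7/14/9/10/14
#7 bne  $1, $0, L11 ; 0/7/7/7/14/9/10/14 ; →target
#8 andi  $4, $2, 12 ; 0/7/7/7/4/9/10/14

$0=0 $1=7 $2=7 $3=7 $4=4 $5=9 $6=10 $7=14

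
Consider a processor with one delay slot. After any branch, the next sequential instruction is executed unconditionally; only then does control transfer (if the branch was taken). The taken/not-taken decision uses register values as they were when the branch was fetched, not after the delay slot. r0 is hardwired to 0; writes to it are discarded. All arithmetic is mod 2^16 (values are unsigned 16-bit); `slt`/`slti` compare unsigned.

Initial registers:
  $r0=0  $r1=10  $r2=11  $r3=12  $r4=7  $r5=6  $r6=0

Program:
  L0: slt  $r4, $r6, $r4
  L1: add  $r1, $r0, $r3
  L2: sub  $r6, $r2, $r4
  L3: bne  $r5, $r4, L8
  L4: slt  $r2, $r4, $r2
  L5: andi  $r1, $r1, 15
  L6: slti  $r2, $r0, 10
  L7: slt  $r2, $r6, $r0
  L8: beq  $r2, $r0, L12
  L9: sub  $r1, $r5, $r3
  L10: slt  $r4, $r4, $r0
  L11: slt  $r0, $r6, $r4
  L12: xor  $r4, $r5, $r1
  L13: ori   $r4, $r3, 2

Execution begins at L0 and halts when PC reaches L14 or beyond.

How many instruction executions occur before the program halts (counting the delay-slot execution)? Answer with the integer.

[0] slt  $r4, $r6, $r4  →  {$r0:0, $r1:10, $r2:11, $r3:12, $r4:1, $r5:6, $r6:0}
[1] add  $r1, $r0, $r3  →  {$r0:0, $r1:12, $r2:11, $r3:12, $r4:1, $r5:6, $r6:0}
[2] sub  $r6, $r2, $r4  →  {$r0:0, $r1:12, $r2:11, $r3:12, $r4:1, $r5:6, $r6:10}
[3] bne  $r5, $r4, L8  →  {$r0:0, $r1:12, $r2:11, $r3:12, $r4:1, $r5:6, $r6:10}  ⟨branch taken⟩
[4] slt  $r2, $r4, $r2  →  {$r0:0, $r1:12, $r2:1, $r3:12, $r4:1, $r5:6, $r6:10}
[8] beq  $r2, $r0, L12  →  {$r0:0, $r1:12, $r2:1, $r3:12, $r4:1, $r5:6, $r6:10}  ⟨branch fallthrough⟩
[9] sub  $r1, $r5, $r3  →  {$r0:0, $r1:65530, $r2:1, $r3:12, $r4:1, $r5:6, $r6:10}
[10] slt  $r4, $r4, $r0  →  {$r0:0, $r1:65530, $r2:1, $r3:12, $r4:0, $r5:6, $r6:10}
[11] slt  $r0, $r6, $r4  →  {$r0:0, $r1:65530, $r2:1, $r3:12, $r4:0, $r5:6, $r6:10}
[12] xor  $r4, $r5, $r1  →  {$r0:0, $r1:65530, $r2:1, $r3:12, $r4:65532, $r5:6, $r6:10}
[13] ori   $r4, $r3, 2  →  {$r0:0, $r1:65530, $r2:1, $r3:12, $r4:14, $r5:6, $r6:10}

11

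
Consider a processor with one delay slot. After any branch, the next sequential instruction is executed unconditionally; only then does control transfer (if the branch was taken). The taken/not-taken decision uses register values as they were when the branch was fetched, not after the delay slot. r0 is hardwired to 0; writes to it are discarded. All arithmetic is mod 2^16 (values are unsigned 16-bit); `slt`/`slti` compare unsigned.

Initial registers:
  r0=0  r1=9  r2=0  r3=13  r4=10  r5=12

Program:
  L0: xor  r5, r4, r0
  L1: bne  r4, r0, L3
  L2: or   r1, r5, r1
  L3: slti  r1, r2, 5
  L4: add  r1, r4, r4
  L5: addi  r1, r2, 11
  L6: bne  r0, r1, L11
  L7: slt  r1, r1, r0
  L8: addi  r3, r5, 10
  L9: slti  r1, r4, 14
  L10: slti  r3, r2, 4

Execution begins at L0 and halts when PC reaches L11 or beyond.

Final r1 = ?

0

#0 xor  r5, r4, r0 ; 0/9/0/13/10/10
#1 bne  r4, r0, L3 ; 0/9/0/13/10/10 ; →target
#2 or   r1, r5, r1 ; 0/11/0/13/10/10
#3 slti  r1, r2, 5 ; 0/1/0/13/10/10
#4 add  r1, r4, r4 ; 0/20/0/13/10/10
#5 addi  r1, r2, 11 ; 0/11/0/13/10/10
#6 bne  r0, r1, L11 ; 0/11/0/13/10/10 ; →target
#7 slt  r1, r1, r0 ; 0/0/0/13/10/10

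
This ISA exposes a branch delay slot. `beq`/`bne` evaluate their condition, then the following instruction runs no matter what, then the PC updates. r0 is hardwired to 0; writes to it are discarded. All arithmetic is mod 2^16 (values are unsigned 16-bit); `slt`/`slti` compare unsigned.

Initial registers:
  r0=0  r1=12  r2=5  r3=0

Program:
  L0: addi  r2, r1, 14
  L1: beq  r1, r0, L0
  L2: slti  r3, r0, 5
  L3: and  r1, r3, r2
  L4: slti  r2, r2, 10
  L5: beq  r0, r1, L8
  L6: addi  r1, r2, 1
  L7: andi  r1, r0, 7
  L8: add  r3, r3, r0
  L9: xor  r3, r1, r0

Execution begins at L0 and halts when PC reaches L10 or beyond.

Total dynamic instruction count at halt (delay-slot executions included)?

[0] addi  r2, r1, 14  →  {r0:0, r1:12, r2:26, r3:0}
[1] beq  r1, r0, L0  →  {r0:0, r1:12, r2:26, r3:0}  ⟨branch fallthrough⟩
[2] slti  r3, r0, 5  →  {r0:0, r1:12, r2:26, r3:1}
[3] and  r1, r3, r2  →  {r0:0, r1:0, r2:26, r3:1}
[4] slti  r2, r2, 10  →  {r0:0, r1:0, r2:0, r3:1}
[5] beq  r0, r1, L8  →  {r0:0, r1:0, r2:0, r3:1}  ⟨branch taken⟩
[6] addi  r1, r2, 1  →  {r0:0, r1:1, r2:0, r3:1}
[8] add  r3, r3, r0  →  {r0:0, r1:1, r2:0, r3:1}
[9] xor  r3, r1, r0  →  {r0:0, r1:1, r2:0, r3:1}

9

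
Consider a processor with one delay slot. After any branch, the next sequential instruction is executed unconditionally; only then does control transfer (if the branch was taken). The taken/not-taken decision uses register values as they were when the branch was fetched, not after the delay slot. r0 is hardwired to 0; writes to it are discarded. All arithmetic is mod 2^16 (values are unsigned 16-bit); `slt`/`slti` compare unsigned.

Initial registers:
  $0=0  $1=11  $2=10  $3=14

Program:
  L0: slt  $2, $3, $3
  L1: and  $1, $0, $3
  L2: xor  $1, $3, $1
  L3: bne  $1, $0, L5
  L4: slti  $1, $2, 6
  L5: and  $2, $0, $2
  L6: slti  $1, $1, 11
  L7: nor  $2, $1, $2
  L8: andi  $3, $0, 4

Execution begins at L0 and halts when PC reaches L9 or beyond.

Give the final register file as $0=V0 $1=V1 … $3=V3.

$0=0 $1=1 $2=65534 $3=0

  step pc=0: slt  $2, $3, $3  regs=(0,11,0,14)
  step pc=1: and  $1, $0, $3  regs=(0,0,0,14)
  step pc=2: xor  $1, $3, $1  regs=(0,14,0,14)
  step pc=3: bne  $1, $0, L5  cond=T  regs=(0,14,0,14)
  step pc=4: slti  $1, $2, 6  regs=(0,1,0,14)
  step pc=5: and  $2, $0, $2  regs=(0,1,0,14)
  step pc=6: slti  $1, $1, 11  regs=(0,1,0,14)
  step pc=7: nor  $2, $1, $2  regs=(0,1,65534,14)
  step pc=8: andi  $3, $0, 4  regs=(0,1,65534,0)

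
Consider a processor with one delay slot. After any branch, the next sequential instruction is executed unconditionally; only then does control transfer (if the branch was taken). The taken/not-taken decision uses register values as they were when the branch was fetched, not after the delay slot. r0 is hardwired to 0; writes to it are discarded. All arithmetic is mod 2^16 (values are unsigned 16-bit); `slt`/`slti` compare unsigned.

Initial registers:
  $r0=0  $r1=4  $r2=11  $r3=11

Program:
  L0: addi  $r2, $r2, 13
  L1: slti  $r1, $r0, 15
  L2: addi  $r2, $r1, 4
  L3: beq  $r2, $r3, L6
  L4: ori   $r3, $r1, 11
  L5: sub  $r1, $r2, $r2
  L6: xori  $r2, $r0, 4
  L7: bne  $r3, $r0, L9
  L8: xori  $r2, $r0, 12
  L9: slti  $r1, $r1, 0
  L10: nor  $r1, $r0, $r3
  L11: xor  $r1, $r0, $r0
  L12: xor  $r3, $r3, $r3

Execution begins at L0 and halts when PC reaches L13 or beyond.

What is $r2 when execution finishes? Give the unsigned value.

12

#0 addi  $r2, $r2, 13 ; 0/4/24/11
#1 slti  $r1, $r0, 15 ; 0/1/24/11
#2 addi  $r2, $r1, 4 ; 0/1/5/11
#3 beq  $r2, $r3, L6 ; 0/1/5/11 ; →fallthru
#4 ori   $r3, $r1, 11 ; 0/1/5/11
#5 sub  $r1, $r2, $r2 ; 0/0/5/11
#6 xori  $r2, $r0, 4 ; 0/0/4/11
#7 bne  $r3, $r0, L9 ; 0/0/4/11 ; →target
#8 xori  $r2, $r0, 12 ; 0/0/12/11
#9 slti  $r1, $r1, 0 ; 0/0/12/11
#10 nor  $r1, $r0, $r3 ; 0/65524/12/11
#11 xor  $r1, $r0, $r0 ; 0/0/12/11
#12 xor  $r3, $r3, $r3 ; 0/0/12/0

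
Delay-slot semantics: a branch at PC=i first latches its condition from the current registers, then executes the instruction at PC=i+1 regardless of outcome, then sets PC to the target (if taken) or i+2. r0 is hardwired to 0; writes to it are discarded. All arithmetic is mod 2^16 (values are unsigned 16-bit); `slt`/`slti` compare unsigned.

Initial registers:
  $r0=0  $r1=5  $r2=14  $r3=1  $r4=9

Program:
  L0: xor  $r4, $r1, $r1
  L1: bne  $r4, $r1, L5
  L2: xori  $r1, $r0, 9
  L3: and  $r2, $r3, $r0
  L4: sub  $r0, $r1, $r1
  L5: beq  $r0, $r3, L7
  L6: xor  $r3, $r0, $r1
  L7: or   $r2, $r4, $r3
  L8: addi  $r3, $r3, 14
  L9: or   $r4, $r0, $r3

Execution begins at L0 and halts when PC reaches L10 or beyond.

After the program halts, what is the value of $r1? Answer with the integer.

#0 xor  $r4, $r1, $r1 ; 0/5/14/1/0
#1 bne  $r4, $r1, L5 ; 0/5/14/1/0 ; →target
#2 xori  $r1, $r0, 9 ; 0/9/14/1/0
#5 beq  $r0, $r3, L7 ; 0/9/14/1/0 ; →fallthru
#6 xor  $r3, $r0, $r1 ; 0/9/14/9/0
#7 or   $r2, $r4, $r3 ; 0/9/9/9/0
#8 addi  $r3, $r3, 14 ; 0/9/9/23/0
#9 or   $r4, $r0, $r3 ; 0/9/9/23/23

9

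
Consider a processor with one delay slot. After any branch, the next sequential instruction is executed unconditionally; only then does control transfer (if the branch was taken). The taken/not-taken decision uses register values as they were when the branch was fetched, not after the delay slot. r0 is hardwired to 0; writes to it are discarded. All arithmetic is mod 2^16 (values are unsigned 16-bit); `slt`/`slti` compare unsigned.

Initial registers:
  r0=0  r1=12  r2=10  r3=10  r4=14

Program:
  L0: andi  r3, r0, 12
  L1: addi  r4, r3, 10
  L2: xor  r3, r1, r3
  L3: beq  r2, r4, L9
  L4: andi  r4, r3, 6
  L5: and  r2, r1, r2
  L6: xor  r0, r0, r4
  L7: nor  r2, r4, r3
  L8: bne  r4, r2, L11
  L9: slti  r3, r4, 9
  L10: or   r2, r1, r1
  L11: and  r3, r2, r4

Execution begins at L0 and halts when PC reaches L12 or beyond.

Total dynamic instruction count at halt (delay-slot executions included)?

8

[0] andi  r3, r0, 12  →  {r0:0, r1:12, r2:10, r3:0, r4:14}
[1] addi  r4, r3, 10  →  {r0:0, r1:12, r2:10, r3:0, r4:10}
[2] xor  r3, r1, r3  →  {r0:0, r1:12, r2:10, r3:12, r4:10}
[3] beq  r2, r4, L9  →  {r0:0, r1:12, r2:10, r3:12, r4:10}  ⟨branch taken⟩
[4] andi  r4, r3, 6  →  {r0:0, r1:12, r2:10, r3:12, r4:4}
[9] slti  r3, r4, 9  →  {r0:0, r1:12, r2:10, r3:1, r4:4}
[10] or   r2, r1, r1  →  {r0:0, r1:12, r2:12, r3:1, r4:4}
[11] and  r3, r2, r4  →  {r0:0, r1:12, r2:12, r3:4, r4:4}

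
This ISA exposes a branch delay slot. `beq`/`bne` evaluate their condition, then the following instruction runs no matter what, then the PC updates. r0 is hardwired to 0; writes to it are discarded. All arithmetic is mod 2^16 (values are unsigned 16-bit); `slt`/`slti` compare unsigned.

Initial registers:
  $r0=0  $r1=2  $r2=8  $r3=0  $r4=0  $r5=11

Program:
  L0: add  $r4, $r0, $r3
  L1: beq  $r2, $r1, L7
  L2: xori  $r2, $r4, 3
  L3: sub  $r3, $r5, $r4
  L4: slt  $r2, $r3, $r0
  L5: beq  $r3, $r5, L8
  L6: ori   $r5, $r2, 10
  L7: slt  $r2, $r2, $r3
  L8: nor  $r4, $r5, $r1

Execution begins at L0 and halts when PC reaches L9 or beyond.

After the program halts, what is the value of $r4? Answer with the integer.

65525

[0] add  $r4, $r0, $r3  →  {$r0:0, $r1:2, $r2:8, $r3:0, $r4:0, $r5:11}
[1] beq  $r2, $r1, L7  →  {$r0:0, $r1:2, $r2:8, $r3:0, $r4:0, $r5:11}  ⟨branch fallthrough⟩
[2] xori  $r2, $r4, 3  →  {$r0:0, $r1:2, $r2:3, $r3:0, $r4:0, $r5:11}
[3] sub  $r3, $r5, $r4  →  {$r0:0, $r1:2, $r2:3, $r3:11, $r4:0, $r5:11}
[4] slt  $r2, $r3, $r0  →  {$r0:0, $r1:2, $r2:0, $r3:11, $r4:0, $r5:11}
[5] beq  $r3, $r5, L8  →  {$r0:0, $r1:2, $r2:0, $r3:11, $r4:0, $r5:11}  ⟨branch taken⟩
[6] ori   $r5, $r2, 10  →  {$r0:0, $r1:2, $r2:0, $r3:11, $r4:0, $r5:10}
[8] nor  $r4, $r5, $r1  →  {$r0:0, $r1:2, $r2:0, $r3:11, $r4:65525, $r5:10}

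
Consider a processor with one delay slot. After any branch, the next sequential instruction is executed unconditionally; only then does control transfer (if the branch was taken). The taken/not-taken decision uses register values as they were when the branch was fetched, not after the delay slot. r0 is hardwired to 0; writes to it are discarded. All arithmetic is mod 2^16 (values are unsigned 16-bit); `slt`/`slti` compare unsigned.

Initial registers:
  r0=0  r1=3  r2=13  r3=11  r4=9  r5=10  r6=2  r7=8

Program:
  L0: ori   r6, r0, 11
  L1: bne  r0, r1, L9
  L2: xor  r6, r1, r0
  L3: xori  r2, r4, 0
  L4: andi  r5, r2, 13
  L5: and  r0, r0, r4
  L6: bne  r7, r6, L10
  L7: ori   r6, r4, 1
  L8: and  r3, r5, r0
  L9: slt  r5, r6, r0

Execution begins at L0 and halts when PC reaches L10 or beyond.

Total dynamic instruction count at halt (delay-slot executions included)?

[0] ori   r6, r0, 11  →  {r0:0, r1:3, r2:13, r3:11, r4:9, r5:10, r6:11, r7:8}
[1] bne  r0, r1, L9  →  {r0:0, r1:3, r2:13, r3:11, r4:9, r5:10, r6:11, r7:8}  ⟨branch taken⟩
[2] xor  r6, r1, r0  →  {r0:0, r1:3, r2:13, r3:11, r4:9, r5:10, r6:3, r7:8}
[9] slt  r5, r6, r0  →  {r0:0, r1:3, r2:13, r3:11, r4:9, r5:0, r6:3, r7:8}

4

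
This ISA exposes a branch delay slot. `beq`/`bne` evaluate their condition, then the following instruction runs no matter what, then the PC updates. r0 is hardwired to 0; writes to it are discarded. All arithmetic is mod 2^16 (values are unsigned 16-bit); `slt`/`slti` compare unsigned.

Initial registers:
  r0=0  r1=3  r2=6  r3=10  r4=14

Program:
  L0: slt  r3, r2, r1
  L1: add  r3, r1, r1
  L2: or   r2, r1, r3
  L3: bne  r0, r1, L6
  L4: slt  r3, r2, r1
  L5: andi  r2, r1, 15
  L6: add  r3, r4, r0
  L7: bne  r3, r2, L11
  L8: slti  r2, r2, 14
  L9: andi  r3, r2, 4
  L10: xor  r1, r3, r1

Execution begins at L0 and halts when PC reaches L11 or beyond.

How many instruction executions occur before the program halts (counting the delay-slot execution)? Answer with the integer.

8

  step pc=0: slt  r3, r2, r1  regs=(0,3,6,0,14)
  step pc=1: add  r3, r1, r1  regs=(0,3,6,6,14)
  step pc=2: or   r2, r1, r3  regs=(0,3,7,6,14)
  step pc=3: bne  r0, r1, L6  cond=T  regs=(0,3,7,6,14)
  step pc=4: slt  r3, r2, r1  regs=(0,3,7,0,14)
  step pc=6: add  r3, r4, r0  regs=(0,3,7,14,14)
  step pc=7: bne  r3, r2, L11  cond=T  regs=(0,3,7,14,14)
  step pc=8: slti  r2, r2, 14  regs=(0,3,1,14,14)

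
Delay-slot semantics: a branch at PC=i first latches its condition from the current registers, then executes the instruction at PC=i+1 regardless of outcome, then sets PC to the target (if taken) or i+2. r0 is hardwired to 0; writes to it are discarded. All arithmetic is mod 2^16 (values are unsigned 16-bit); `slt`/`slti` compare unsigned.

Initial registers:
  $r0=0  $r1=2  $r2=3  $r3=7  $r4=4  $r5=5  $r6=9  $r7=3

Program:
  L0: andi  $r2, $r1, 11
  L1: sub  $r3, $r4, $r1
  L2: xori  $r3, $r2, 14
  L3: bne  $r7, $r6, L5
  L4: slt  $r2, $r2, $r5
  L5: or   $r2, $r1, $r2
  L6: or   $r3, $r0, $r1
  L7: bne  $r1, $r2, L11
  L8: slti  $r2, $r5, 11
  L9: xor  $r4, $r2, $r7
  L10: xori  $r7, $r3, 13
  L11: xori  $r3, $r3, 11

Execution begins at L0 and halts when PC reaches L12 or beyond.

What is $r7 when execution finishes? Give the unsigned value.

PC=0  andi  $r2, $r1, 11     | $r0=0 $r1=2 $r2=2 $r3=7 $r4=4 $r5=5 $r6=9 $r7=3
PC=1  sub  $r3, $r4, $r1     | $r0=0 $r1=2 $r2=2 $r3=2 $r4=4 $r5=5 $r6=9 $r7=3
PC=2  xori  $r3, $r2, 14     | $r0=0 $r1=2 $r2=2 $r3=12 $r4=4 $r5=5 $r6=9 $r7=3
PC=3  bne  $r7, $r6, L5      | $r0=0 $r1=2 $r2=2 $r3=12 $r4=4 $r5=5 $r6=9 $r7=3  [TAKEN]
PC=4  slt  $r2, $r2, $r5     | $r0=0 $r1=2 $r2=1 $r3=12 $r4=4 $r5=5 $r6=9 $r7=3
PC=5  or   $r2, $r1, $r2     | $r0=0 $r1=2 $r2=3 $r3=12 $r4=4 $r5=5 $r6=9 $r7=3
PC=6  or   $r3, $r0, $r1     | $r0=0 $r1=2 $r2=3 $r3=2 $r4=4 $r5=5 $r6=9 $r7=3
PC=7  bne  $r1, $r2, L11     | $r0=0 $r1=2 $r2=3 $r3=2 $r4=4 $r5=5 $r6=9 $r7=3  [TAKEN]
PC=8  slti  $r2, $r5, 11     | $r0=0 $r1=2 $r2=1 $r3=2 $r4=4 $r5=5 $r6=9 $r7=3
PC=11 xori  $r3, $r3, 11     | $r0=0 $r1=2 $r2=1 $r3=9 $r4=4 $r5=5 $r6=9 $r7=3

3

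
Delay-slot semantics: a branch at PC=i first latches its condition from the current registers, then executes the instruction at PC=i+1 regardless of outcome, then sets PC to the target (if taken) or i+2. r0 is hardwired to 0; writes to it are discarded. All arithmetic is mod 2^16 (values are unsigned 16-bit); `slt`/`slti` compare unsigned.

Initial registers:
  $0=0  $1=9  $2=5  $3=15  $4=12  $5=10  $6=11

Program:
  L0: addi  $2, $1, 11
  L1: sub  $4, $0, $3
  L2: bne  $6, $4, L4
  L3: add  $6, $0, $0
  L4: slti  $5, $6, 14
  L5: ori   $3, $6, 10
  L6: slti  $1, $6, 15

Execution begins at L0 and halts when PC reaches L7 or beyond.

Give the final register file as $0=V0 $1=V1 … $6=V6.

[0] addi  $2, $1, 11  →  {$0:0, $1:9, $2:20, $3:15, $4:12, $5:10, $6:11}
[1] sub  $4, $0, $3  →  {$0:0, $1:9, $2:20, $3:15, $4:65521, $5:10, $6:11}
[2] bne  $6, $4, L4  →  {$0:0, $1:9, $2:20, $3:15, $4:65521, $5:10, $6:11}  ⟨branch taken⟩
[3] add  $6, $0, $0  →  {$0:0, $1:9, $2:20, $3:15, $4:65521, $5:10, $6:0}
[4] slti  $5, $6, 14  →  {$0:0, $1:9, $2:20, $3:15, $4:65521, $5:1, $6:0}
[5] ori   $3, $6, 10  →  {$0:0, $1:9, $2:20, $3:10, $4:65521, $5:1, $6:0}
[6] slti  $1, $6, 15  →  {$0:0, $1:1, $2:20, $3:10, $4:65521, $5:1, $6:0}

$0=0 $1=1 $2=20 $3=10 $4=65521 $5=1 $6=0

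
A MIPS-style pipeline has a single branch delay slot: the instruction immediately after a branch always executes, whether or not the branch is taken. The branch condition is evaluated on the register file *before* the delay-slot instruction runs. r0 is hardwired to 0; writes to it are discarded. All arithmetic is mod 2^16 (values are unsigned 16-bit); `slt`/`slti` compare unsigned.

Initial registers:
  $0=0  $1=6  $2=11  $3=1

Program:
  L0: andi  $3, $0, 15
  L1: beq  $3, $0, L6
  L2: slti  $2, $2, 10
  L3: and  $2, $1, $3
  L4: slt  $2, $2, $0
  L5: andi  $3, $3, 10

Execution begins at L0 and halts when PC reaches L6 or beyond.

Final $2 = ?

[0] andi  $3, $0, 15  →  {$0:0, $1:6, $2:11, $3:0}
[1] beq  $3, $0, L6  →  {$0:0, $1:6, $2:11, $3:0}  ⟨branch taken⟩
[2] slti  $2, $2, 10  →  {$0:0, $1:6, $2:0, $3:0}

0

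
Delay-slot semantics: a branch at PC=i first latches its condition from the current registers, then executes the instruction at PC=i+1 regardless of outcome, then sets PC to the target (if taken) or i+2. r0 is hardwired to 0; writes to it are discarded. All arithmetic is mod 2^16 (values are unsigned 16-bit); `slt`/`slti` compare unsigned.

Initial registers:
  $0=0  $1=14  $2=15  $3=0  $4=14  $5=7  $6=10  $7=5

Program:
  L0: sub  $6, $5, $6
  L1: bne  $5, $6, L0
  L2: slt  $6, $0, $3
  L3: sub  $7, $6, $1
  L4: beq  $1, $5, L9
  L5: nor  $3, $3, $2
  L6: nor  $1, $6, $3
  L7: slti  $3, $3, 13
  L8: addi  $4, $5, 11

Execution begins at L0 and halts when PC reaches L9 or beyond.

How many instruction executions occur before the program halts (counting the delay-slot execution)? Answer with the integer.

12

PC=0  sub  $6, $5, $6        | $0=0 $1=14 $2=15 $3=0 $4=14 $5=7 $6=65533 $7=5
PC=1  bne  $5, $6, L0        | $0=0 $1=14 $2=15 $3=0 $4=14 $5=7 $6=65533 $7=5  [TAKEN]
PC=2  slt  $6, $0, $3        | $0=0 $1=14 $2=15 $3=0 $4=14 $5=7 $6=0 $7=5
PC=0  sub  $6, $5, $6        | $0=0 $1=14 $2=15 $3=0 $4=14 $5=7 $6=7 $7=5
PC=1  bne  $5, $6, L0        | $0=0 $1=14 $2=15 $3=0 $4=14 $5=7 $6=7 $7=5  [not taken]
PC=2  slt  $6, $0, $3        | $0=0 $1=14 $2=15 $3=0 $4=14 $5=7 $6=0 $7=5
PC=3  sub  $7, $6, $1        | $0=0 $1=14 $2=15 $3=0 $4=14 $5=7 $6=0 $7=65522
PC=4  beq  $1, $5, L9        | $0=0 $1=14 $2=15 $3=0 $4=14 $5=7 $6=0 $7=65522  [not taken]
PC=5  nor  $3, $3, $2        | $0=0 $1=14 $2=15 $3=65520 $4=14 $5=7 $6=0 $7=65522
PC=6  nor  $1, $6, $3        | $0=0 $1=15 $2=15 $3=65520 $4=14 $5=7 $6=0 $7=65522
PC=7  slti  $3, $3, 13       | $0=0 $1=15 $2=15 $3=0 $4=14 $5=7 $6=0 $7=65522
PC=8  addi  $4, $5, 11       | $0=0 $1=15 $2=15 $3=0 $4=18 $5=7 $6=0 $7=65522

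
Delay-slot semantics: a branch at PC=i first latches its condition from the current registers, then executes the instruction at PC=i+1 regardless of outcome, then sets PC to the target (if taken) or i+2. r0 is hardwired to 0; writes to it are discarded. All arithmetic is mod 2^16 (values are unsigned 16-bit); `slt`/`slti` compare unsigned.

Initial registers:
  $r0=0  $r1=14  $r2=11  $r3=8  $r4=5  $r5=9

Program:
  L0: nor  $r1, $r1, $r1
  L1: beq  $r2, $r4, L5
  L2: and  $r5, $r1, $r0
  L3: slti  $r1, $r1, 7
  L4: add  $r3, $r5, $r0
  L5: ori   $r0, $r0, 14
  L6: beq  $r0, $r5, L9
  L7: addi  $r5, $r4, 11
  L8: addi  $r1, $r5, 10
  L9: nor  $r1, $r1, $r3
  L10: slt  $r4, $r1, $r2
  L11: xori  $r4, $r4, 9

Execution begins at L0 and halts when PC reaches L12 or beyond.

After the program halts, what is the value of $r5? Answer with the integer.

  step pc=0: nor  $r1, $r1, $r1  regs=(0,65521,11,8,5,9)
  step pc=1: beq  $r2, $r4, L5  cond=F  regs=(0,65521,11,8,5,9)
  step pc=2: and  $r5, $r1, $r0  regs=(0,65521,11,8,5,0)
  step pc=3: slti  $r1, $r1, 7  regs=(0,0,11,8,5,0)
  step pc=4: add  $r3, $r5, $r0  regs=(0,0,11,0,5,0)
  step pc=5: ori   $r0, $r0, 14  regs=(0,0,11,0,5,0)
  step pc=6: beq  $r0, $r5, L9  cond=T  regs=(0,0,11,0,5,0)
  step pc=7: addi  $r5, $r4, 11  regs=(0,0,11,0,5,16)
  step pc=9: nor  $r1, $r1, $r3  regs=(0,65535,11,0,5,16)
  step pc=10: slt  $r4, $r1, $r2  regs=(0,65535,11,0,0,16)
  step pc=11: xori  $r4, $r4, 9  regs=(0,65535,11,0,9,16)

16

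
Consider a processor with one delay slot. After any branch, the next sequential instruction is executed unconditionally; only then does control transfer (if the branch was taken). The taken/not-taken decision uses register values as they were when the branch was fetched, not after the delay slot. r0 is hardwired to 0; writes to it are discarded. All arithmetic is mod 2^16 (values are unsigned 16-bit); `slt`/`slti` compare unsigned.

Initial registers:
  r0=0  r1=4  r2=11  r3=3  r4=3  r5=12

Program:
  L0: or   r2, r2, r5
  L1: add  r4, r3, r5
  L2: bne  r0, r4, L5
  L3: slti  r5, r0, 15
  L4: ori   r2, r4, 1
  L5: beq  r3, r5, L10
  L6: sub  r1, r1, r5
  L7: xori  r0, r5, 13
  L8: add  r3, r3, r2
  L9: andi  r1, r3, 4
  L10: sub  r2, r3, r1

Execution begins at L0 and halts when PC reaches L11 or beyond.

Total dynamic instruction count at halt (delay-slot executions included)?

10

[0] or   r2, r2, r5  →  {r0:0, r1:4, r2:15, r3:3, r4:3, r5:12}
[1] add  r4, r3, r5  →  {r0:0, r1:4, r2:15, r3:3, r4:15, r5:12}
[2] bne  r0, r4, L5  →  {r0:0, r1:4, r2:15, r3:3, r4:15, r5:12}  ⟨branch taken⟩
[3] slti  r5, r0, 15  →  {r0:0, r1:4, r2:15, r3:3, r4:15, r5:1}
[5] beq  r3, r5, L10  →  {r0:0, r1:4, r2:15, r3:3, r4:15, r5:1}  ⟨branch fallthrough⟩
[6] sub  r1, r1, r5  →  {r0:0, r1:3, r2:15, r3:3, r4:15, r5:1}
[7] xori  r0, r5, 13  →  {r0:0, r1:3, r2:15, r3:3, r4:15, r5:1}
[8] add  r3, r3, r2  →  {r0:0, r1:3, r2:15, r3:18, r4:15, r5:1}
[9] andi  r1, r3, 4  →  {r0:0, r1:0, r2:15, r3:18, r4:15, r5:1}
[10] sub  r2, r3, r1  →  {r0:0, r1:0, r2:18, r3:18, r4:15, r5:1}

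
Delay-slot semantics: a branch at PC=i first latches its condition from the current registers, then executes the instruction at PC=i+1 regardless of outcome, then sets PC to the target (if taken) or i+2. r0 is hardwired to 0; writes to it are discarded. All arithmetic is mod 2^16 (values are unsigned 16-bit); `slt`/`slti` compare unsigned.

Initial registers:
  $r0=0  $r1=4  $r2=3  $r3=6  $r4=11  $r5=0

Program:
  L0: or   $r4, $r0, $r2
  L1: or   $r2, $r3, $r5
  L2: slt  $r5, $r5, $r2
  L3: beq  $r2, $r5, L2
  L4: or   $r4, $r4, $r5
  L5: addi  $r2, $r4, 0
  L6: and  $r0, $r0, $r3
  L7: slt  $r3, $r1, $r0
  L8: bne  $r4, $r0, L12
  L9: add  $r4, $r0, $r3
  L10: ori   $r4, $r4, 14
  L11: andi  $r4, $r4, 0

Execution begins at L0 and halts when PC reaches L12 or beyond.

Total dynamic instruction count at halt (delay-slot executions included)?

10

#0 or   $r4, $r0, $r2 ; 0/4/3/6/3/0
#1 or   $r2, $r3, $r5 ; 0/4/6/6/3/0
#2 slt  $r5, $r5, $r2 ; 0/4/6/6/3/1
#3 beq  $r2, $r5, L2 ; 0/4/6/6/3/1 ; →fallthru
#4 or   $r4, $r4, $r5 ; 0/4/6/6/3/1
#5 addi  $r2, $r4, 0 ; 0/4/3/6/3/1
#6 and  $r0, $r0, $r3 ; 0/4/3/6/3/1
#7 slt  $r3, $r1, $r0 ; 0/4/3/0/3/1
#8 bne  $r4, $r0, L12 ; 0/4/3/0/3/1 ; →target
#9 add  $r4, $r0, $r3 ; 0/4/3/0/0/1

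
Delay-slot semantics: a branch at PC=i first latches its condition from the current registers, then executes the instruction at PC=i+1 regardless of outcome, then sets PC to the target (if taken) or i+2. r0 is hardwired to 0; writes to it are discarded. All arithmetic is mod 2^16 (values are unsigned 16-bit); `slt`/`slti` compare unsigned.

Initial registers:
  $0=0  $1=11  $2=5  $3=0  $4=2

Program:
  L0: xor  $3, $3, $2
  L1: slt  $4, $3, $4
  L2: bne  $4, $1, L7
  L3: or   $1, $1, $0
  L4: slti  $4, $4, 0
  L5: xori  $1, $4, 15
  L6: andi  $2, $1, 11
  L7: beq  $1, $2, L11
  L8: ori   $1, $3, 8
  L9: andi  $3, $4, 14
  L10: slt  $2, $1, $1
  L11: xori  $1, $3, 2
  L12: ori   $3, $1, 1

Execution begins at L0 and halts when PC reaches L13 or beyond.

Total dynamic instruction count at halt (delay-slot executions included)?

10

  step pc=0: xor  $3, $3, $2  regs=(0,11,5,5,2)
  step pc=1: slt  $4, $3, $4  regs=(0,11,5,5,0)
  step pc=2: bne  $4, $1, L7  cond=T  regs=(0,11,5,5,0)
  step pc=3: or   $1, $1, $0  regs=(0,11,5,5,0)
  step pc=7: beq  $1, $2, L11  cond=F  regs=(0,11,5,5,0)
  step pc=8: ori   $1, $3, 8  regs=(0,13,5,5,0)
  step pc=9: andi  $3, $4, 14  regs=(0,13,5,0,0)
  step pc=10: slt  $2, $1, $1  regs=(0,13,0,0,0)
  step pc=11: xori  $1, $3, 2  regs=(0,2,0,0,0)
  step pc=12: ori   $3, $1, 1  regs=(0,2,0,3,0)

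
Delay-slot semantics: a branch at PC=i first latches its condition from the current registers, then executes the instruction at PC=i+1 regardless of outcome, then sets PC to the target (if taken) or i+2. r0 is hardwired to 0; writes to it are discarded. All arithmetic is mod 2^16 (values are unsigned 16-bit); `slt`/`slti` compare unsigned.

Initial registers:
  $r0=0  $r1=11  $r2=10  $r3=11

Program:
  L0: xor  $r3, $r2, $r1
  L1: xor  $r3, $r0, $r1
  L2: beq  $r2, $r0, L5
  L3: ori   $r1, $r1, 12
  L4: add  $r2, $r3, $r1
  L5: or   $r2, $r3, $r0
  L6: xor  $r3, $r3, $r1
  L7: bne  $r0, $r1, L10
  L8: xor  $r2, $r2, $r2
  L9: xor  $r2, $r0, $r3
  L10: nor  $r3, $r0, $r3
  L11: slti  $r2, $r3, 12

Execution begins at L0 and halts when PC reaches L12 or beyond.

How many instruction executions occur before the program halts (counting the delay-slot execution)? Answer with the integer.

  step pc=0: xor  $r3, $r2, $r1  regs=(0,11,10,1)
  step pc=1: xor  $r3, $r0, $r1  regs=(0,11,10,11)
  step pc=2: beq  $r2, $r0, L5  cond=F  regs=(0,11,10,11)
  step pc=3: ori   $r1, $r1, 12  regs=(0,15,10,11)
  step pc=4: add  $r2, $r3, $r1  regs=(0,15,26,11)
  step pc=5: or   $r2, $r3, $r0  regs=(0,15,11,11)
  step pc=6: xor  $r3, $r3, $r1  regs=(0,15,11,4)
  step pc=7: bne  $r0, $r1, L10  cond=T  regs=(0,15,11,4)
  step pc=8: xor  $r2, $r2, $r2  regs=(0,15,0,4)
  step pc=10: nor  $r3, $r0, $r3  regs=(0,15,0,65531)
  step pc=11: slti  $r2, $r3, 12  regs=(0,15,0,65531)

11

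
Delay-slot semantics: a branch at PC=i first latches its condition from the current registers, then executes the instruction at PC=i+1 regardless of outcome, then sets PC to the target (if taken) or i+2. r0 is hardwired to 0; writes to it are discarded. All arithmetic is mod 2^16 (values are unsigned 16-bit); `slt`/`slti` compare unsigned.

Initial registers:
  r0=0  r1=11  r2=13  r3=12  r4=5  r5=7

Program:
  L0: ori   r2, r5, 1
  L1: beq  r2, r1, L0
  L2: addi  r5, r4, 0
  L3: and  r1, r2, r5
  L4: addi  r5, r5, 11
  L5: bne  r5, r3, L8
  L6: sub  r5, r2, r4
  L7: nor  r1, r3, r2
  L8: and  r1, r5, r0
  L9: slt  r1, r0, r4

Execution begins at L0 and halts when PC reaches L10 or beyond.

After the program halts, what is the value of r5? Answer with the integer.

2

  step pc=0: ori   r2, r5, 1  regs=(0,11,7,12,5,7)
  step pc=1: beq  r2, r1, L0  cond=F  regs=(0,11,7,12,5,7)
  step pc=2: addi  r5, r4, 0  regs=(0,11,7,12,5,5)
  step pc=3: and  r1, r2, r5  regs=(0,5,7,12,5,5)
  step pc=4: addi  r5, r5, 11  regs=(0,5,7,12,5,16)
  step pc=5: bne  r5, r3, L8  cond=T  regs=(0,5,7,12,5,16)
  step pc=6: sub  r5, r2, r4  regs=(0,5,7,12,5,2)
  step pc=8: and  r1, r5, r0  regs=(0,0,7,12,5,2)
  step pc=9: slt  r1, r0, r4  regs=(0,1,7,12,5,2)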